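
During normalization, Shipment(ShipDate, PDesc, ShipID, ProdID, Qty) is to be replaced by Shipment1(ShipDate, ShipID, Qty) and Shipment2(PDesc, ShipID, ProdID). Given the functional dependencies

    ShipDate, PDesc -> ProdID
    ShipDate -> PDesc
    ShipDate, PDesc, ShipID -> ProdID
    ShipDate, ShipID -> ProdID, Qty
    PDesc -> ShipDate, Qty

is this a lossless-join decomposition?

No

Common attributes: Shipment1 ∩ Shipment2 = {ShipID}.
No dependency enlarges {ShipID}, so (ShipID)⁺ = {ShipID}.
The closure contains neither all of Shipment1 = {ShipDate, ShipID, Qty} nor all of Shipment2 = {PDesc, ShipID, ProdID}, so the common attributes are not a superkey of either fragment. The join is lossy.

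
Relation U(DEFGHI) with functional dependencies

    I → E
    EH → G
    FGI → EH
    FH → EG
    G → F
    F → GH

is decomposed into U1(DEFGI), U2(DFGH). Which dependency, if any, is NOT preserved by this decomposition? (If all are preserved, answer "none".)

EH → G

Check EH → G: no single fragment contains all of {EGH}, and the restricted closure of {EH} across the fragments never reaches {G}.
I → E is preserved.
FGI → EH is preserved.
FH → EG is preserved.
G → F is preserved.
F → GH is preserved.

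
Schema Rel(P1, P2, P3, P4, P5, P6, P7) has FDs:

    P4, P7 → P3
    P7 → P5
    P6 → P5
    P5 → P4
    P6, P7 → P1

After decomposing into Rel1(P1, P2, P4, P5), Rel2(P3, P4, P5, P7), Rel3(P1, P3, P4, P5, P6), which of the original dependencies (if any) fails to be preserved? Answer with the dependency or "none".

P6, P7 → P1

Check P6, P7 → P1: no single fragment contains all of {P1, P6, P7}, and the restricted closure of {P6, P7} across the fragments never reaches {P1}.
P4, P7 → P3 is preserved.
P7 → P5 is preserved.
P6 → P5 is preserved.
P5 → P4 is preserved.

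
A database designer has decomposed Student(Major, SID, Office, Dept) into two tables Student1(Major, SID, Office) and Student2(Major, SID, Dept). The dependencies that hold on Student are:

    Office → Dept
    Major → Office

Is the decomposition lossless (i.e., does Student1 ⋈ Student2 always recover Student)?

Common attributes: Student1 ∩ Student2 = {Major, SID}.
Closure of {Major, SID}: Major → Office applies, adding Office; Office → Dept applies, adding Dept. So (Major, SID)⁺ = {Major, SID, Office, Dept}.
This closure contains every attribute of Student1, so Student1 ∩ Student2 → Student1. The join is lossless.

Yes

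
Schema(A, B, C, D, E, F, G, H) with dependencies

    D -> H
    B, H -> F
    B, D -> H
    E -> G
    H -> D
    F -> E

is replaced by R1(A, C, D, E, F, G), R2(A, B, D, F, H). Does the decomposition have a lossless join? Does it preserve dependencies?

lossy but dependency-preserving

Lossless test: (A, D, F)⁺ = {A, D, E, F, G, H}, which is a superkey of neither fragment — lossy.
Dependency preservation: every FD's attributes lie within a single fragment, so each can be enforced locally — preserved.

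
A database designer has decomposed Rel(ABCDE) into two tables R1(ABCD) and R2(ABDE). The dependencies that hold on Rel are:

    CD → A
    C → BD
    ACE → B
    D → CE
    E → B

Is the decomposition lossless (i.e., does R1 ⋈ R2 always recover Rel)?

Common attributes: R1 ∩ R2 = {ABD}.
Closure of {ABD}: D → CE applies, adding CE. So (ABD)⁺ = {ABCDE}.
This closure contains every attribute of R1, so R1 ∩ R2 → R1. The join is lossless.

Yes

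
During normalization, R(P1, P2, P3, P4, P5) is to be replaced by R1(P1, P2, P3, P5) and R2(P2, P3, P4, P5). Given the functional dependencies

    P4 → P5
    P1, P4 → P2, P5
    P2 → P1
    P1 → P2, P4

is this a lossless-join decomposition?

Common attributes: R1 ∩ R2 = {P2, P3, P5}.
Closure of {P2, P3, P5}: P2 → P1 applies, adding P1; P1 → P2, P4 applies, adding P4. So (P2, P3, P5)⁺ = {P1, P2, P3, P4, P5}.
This closure contains every attribute of R1, so R1 ∩ R2 → R1. The join is lossless.

Yes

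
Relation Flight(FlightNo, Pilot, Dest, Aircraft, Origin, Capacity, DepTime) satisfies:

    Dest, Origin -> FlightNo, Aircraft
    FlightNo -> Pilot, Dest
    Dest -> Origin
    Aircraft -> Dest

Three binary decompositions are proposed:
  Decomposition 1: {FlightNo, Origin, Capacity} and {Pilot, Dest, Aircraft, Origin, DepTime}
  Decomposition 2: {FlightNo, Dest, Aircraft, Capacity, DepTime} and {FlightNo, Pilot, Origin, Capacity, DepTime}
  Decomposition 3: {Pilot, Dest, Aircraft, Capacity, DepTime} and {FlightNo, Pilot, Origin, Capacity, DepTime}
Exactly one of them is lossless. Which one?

Decomposition 2

Decomposition 1: common = {Origin}, closure = {Origin} → lossy.
Decomposition 2: common = {FlightNo, Capacity, DepTime}, closure = {FlightNo, Pilot, Dest, Aircraft, Origin, Capacity, DepTime} → lossless.
Decomposition 3: common = {Pilot, Capacity, DepTime}, closure = {Pilot, Capacity, DepTime} → lossy.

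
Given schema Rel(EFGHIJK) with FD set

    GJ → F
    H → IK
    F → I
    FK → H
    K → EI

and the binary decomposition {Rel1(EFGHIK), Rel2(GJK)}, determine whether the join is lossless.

Common attributes: Rel1 ∩ Rel2 = {GK}.
Closure of {GK}: K → EI applies, adding EI. So (GK)⁺ = {EGIK}.
The closure contains neither all of Rel1 = {EFGHIK} nor all of Rel2 = {GJK}, so the common attributes are not a superkey of either fragment. The join is lossy.

No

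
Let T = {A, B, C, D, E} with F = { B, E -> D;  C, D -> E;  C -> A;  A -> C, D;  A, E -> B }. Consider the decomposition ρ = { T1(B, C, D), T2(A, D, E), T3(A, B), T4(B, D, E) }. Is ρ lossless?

No

Chase test. Columns are A, B, C, D, E; row i has aⱼ where attribute j ∈ Ti, else bᵢⱼ.
Initial tableau (one row per fragment):
  row 1: b11 a2 a3 a4 b15
  row 2: a1 b22 b23 a4 a5
  row 3: a1 a2 b33 b34 b35
  row 4: b41 a2 b43 a4 a5
Rows 2 and 3 agree on A; apply A→C, D and equate their C, D entries.
Rows 2 and 3 agree on C, D; apply C, D→E and equate their E entries.
Rows 2 and 3 agree on A, E; apply A, E→B and equate their B entries.
No row becomes fully distinguished — the join is lossy.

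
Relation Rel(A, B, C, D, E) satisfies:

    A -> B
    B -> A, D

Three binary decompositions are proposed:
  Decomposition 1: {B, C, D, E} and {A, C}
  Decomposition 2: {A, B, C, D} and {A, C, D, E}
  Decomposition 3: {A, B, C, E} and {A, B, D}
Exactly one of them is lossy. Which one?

Decomposition 1

Decomposition 1: common = {C}, closure = {C} → lossy.
Decomposition 2: common = {A, C, D}, closure = {A, B, C, D} → lossless.
Decomposition 3: common = {A, B}, closure = {A, B, D} → lossless.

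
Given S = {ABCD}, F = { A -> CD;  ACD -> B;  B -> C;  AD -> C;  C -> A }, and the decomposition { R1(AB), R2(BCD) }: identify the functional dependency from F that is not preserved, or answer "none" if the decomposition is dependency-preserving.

A → CD: restricted closure across fragments reaches CD.
ACD → B: restricted closure across fragments reaches B.
B → C lies within R2.
AD → C: restricted closure across fragments reaches C.
C → A: restricted closure across fragments reaches A.
Every dependency is enforceable on the fragments, so the decomposition is dependency-preserving.

none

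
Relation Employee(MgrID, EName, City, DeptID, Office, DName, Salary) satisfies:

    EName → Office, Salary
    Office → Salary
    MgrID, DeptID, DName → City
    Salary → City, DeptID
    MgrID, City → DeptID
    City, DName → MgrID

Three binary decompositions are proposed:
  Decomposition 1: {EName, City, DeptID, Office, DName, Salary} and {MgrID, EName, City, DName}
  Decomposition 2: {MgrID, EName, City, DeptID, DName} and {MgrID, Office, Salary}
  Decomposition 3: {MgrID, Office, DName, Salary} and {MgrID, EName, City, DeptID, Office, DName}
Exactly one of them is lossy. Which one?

Decomposition 1: common = {EName, City, DName}, closure = {MgrID, EName, City, DeptID, Office, DName, Salary} → lossless.
Decomposition 2: common = {MgrID}, closure = {MgrID} → lossy.
Decomposition 3: common = {MgrID, Office, DName}, closure = {MgrID, City, DeptID, Office, DName, Salary} → lossless.

Decomposition 2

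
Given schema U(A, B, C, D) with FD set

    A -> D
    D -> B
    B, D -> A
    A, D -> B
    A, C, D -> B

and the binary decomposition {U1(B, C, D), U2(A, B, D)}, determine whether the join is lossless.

Common attributes: U1 ∩ U2 = {B, D}.
Closure of {B, D}: B, D → A applies, adding A. So (B, D)⁺ = {A, B, D}.
This closure contains every attribute of U2, so U1 ∩ U2 → U2. The join is lossless.

Yes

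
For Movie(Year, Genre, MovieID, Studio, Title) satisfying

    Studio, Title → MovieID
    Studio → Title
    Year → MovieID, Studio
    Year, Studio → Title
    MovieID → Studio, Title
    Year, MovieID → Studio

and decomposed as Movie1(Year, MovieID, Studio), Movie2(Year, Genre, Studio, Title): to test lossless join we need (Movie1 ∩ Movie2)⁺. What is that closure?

Year, MovieID, Studio, Title

Movie1 ∩ Movie2 = {Year, Studio}.
Studio → Title applies, adding Title
Year → MovieID, Studio applies, adding MovieID
Closure: {Year, MovieID, Studio, Title}.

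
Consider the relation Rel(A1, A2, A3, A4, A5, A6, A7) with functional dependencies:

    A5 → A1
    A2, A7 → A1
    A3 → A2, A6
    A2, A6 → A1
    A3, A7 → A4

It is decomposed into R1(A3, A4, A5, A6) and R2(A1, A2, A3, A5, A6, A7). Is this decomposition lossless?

Common attributes: R1 ∩ R2 = {A3, A5, A6}.
Closure of {A3, A5, A6}: A5 → A1 applies, adding A1; A3 → A2, A6 applies, adding A2. So (A3, A5, A6)⁺ = {A1, A2, A3, A5, A6}.
The closure contains neither all of R1 = {A3, A4, A5, A6} nor all of R2 = {A1, A2, A3, A5, A6, A7}, so the common attributes are not a superkey of either fragment. The join is lossy.

No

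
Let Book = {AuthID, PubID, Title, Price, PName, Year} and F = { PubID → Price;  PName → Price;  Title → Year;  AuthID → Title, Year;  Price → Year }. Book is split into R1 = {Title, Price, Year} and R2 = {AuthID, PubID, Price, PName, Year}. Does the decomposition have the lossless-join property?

No

Common attributes: R1 ∩ R2 = {Price, Year}.
No dependency enlarges {Price, Year}, so (Price, Year)⁺ = {Price, Year}.
The closure contains neither all of R1 = {Title, Price, Year} nor all of R2 = {AuthID, PubID, Price, PName, Year}, so the common attributes are not a superkey of either fragment. The join is lossy.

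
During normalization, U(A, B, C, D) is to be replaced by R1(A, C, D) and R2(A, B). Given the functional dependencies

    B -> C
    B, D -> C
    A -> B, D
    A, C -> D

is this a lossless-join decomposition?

Yes

Common attributes: R1 ∩ R2 = {A}.
Closure of {A}: A → B, D applies, adding B, D; B → C applies, adding C. So (A)⁺ = {A, B, C, D}.
This closure contains every attribute of R1, so R1 ∩ R2 → R1. The join is lossless.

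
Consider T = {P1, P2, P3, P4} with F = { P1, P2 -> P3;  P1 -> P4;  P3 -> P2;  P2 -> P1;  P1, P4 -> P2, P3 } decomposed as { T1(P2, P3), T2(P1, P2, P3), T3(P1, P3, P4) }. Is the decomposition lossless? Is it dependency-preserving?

lossless and dependency-preserving

Lossless test (chase): Rows 2 and 3 agree on P1; apply P1→P4 and equate their P4 entries. Rows 1 and 3 agree on P3; apply P3→P2 and equate their P2 entries. Rows 1 and 2 agree on P2; apply P2→P1 and equate their P1 entries. Rows 1 and 2 agree on P1; apply P1→P4 and equate their P4 entries. Row 1 is now all distinguished symbols — the join is lossless.
Dependency preservation: P1, P4 → P2, P3 is not contained in any single fragment, but the restricted closure of its left-hand side across the fragments still reaches the right-hand side; the remaining FDs each lie inside some fragment. All dependencies are preserved.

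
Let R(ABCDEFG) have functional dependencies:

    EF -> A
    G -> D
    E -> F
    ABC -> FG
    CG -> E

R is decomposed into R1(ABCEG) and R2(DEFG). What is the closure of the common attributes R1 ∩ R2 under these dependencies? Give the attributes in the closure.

ADEFG

R1 ∩ R2 = {EG}.
G → D applies, adding D
E → F applies, adding F
EF → A applies, adding A
Closure: {ADEFG}.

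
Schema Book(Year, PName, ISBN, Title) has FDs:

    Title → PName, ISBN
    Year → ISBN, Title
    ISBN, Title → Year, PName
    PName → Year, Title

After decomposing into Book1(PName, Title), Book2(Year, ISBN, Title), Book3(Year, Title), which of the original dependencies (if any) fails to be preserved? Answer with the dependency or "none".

none

Title → PName, ISBN: restricted closure across fragments reaches PName, ISBN.
Year → ISBN, Title lies within Book2.
ISBN, Title → Year, PName: restricted closure across fragments reaches Year, PName.
PName → Year, Title: restricted closure across fragments reaches Year, Title.
Every dependency is enforceable on the fragments, so the decomposition is dependency-preserving.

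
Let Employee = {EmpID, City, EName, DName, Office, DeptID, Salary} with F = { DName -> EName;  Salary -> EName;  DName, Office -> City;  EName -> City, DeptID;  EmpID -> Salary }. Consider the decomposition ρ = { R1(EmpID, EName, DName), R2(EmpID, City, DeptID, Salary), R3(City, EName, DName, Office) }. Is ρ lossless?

Chase test. Columns are EmpID, City, EName, DName, Office, DeptID, Salary; row i has aⱼ where attribute j ∈ Ri, else bᵢⱼ.
Initial tableau (one row per fragment):
  row 1: a1 b12 a3 a4 b15 b16 b17
  row 2: a1 a2 b23 b24 b25 a6 a7
  row 3: b31 a2 a3 a4 a5 b36 b37
Rows 1 and 3 agree on EName; apply EName→City, DeptID and equate their City, DeptID entries.
Rows 1 and 2 agree on EmpID; apply EmpID→Salary and equate their Salary entries.
Rows 1 and 2 agree on Salary; apply Salary→EName and equate their EName entries.
Rows 1 and 2 agree on EName; apply EName→City, DeptID and equate their City, DeptID entries.
No row becomes fully distinguished — the join is lossy.

No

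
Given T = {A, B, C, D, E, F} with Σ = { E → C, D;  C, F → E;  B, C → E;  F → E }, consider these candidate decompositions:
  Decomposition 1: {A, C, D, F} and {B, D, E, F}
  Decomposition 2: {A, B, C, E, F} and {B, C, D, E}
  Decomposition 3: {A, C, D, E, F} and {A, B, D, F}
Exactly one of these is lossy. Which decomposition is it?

Decomposition 1: common = {D, F}, closure = {C, D, E, F} → lossy.
Decomposition 2: common = {B, C, E}, closure = {B, C, D, E} → lossless.
Decomposition 3: common = {A, D, F}, closure = {A, C, D, E, F} → lossless.

Decomposition 1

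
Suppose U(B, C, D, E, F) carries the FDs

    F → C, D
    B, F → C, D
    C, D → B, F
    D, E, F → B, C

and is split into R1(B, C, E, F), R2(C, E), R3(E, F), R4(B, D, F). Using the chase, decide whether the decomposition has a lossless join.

Yes

Chase test. Columns are B, C, D, E, F; row i has aⱼ where attribute j ∈ Ri, else bᵢⱼ.
Initial tableau (one row per fragment):
  row 1: a1 a2 b13 a4 a5
  row 2: b21 a2 b23 a4 b25
  row 3: b31 b32 b33 a4 a5
  row 4: a1 b42 a3 b44 a5
Rows 1 and 3 agree on F; apply F→C, D and equate their C, D entries.
Rows 1 and 4 agree on F; apply F→C, D and equate their C, D entries.
Rows 1 and 3 agree on C, D; apply C, D→B, F and equate their B, F entries.
Row 1 is now all distinguished symbols — the join is lossless.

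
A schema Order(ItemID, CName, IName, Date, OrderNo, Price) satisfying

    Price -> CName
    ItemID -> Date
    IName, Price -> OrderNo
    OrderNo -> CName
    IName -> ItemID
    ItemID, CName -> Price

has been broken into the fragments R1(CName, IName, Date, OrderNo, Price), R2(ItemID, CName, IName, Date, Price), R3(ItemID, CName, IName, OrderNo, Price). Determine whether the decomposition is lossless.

Yes

Chase test. Columns are ItemID, CName, IName, Date, OrderNo, Price; row i has aⱼ where attribute j ∈ Ri, else bᵢⱼ.
Initial tableau (one row per fragment):
  row 1: b11 a2 a3 a4 a5 a6
  row 2: a1 a2 a3 a4 b25 a6
  row 3: a1 a2 a3 b34 a5 a6
Rows 2 and 3 agree on ItemID; apply ItemID→Date and equate their Date entries.
Rows 1 and 2 agree on IName, Price; apply IName, Price→OrderNo and equate their OrderNo entries.
Rows 1 and 2 agree on IName; apply IName→ItemID and equate their ItemID entries.
Row 1 is now all distinguished symbols — the join is lossless.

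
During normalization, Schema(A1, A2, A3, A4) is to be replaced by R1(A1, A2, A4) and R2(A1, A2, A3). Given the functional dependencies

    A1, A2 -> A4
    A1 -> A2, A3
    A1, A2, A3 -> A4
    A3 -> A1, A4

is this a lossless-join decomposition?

Yes

Common attributes: R1 ∩ R2 = {A1, A2}.
Closure of {A1, A2}: A1, A2 → A4 applies, adding A4; A1 → A2, A3 applies, adding A3. So (A1, A2)⁺ = {A1, A2, A3, A4}.
This closure contains every attribute of R1, so R1 ∩ R2 → R1. The join is lossless.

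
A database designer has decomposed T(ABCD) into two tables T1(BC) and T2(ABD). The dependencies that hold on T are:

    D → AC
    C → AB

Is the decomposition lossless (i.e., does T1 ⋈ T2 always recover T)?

Common attributes: T1 ∩ T2 = {B}.
No dependency enlarges {B}, so (B)⁺ = {B}.
The closure contains neither all of T1 = {BC} nor all of T2 = {ABD}, so the common attributes are not a superkey of either fragment. The join is lossy.

No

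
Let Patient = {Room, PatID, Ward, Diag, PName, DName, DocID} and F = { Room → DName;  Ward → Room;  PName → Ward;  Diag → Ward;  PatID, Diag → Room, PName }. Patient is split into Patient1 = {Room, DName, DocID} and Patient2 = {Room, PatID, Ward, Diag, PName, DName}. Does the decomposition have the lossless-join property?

No

Common attributes: Patient1 ∩ Patient2 = {Room, DName}.
No dependency enlarges {Room, DName}, so (Room, DName)⁺ = {Room, DName}.
The closure contains neither all of Patient1 = {Room, DName, DocID} nor all of Patient2 = {Room, PatID, Ward, Diag, PName, DName}, so the common attributes are not a superkey of either fragment. The join is lossy.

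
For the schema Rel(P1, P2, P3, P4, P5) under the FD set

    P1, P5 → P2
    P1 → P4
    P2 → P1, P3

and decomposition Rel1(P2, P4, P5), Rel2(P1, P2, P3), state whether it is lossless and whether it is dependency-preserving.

Lossless test: (P2)⁺ = {P1, P2, P3, P4}, which contains all of one fragment — lossless.
Dependency preservation: the restricted closure of {P1, P5} across the fragments never reaches {P2}, so P1, P5 → P2 cannot be enforced without a join — not preserved.

lossless but not dependency-preserving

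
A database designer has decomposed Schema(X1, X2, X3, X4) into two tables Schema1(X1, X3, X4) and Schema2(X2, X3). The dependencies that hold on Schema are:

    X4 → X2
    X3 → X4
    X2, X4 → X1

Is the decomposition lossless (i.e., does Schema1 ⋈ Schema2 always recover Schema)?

Yes

Common attributes: Schema1 ∩ Schema2 = {X3}.
Closure of {X3}: X3 → X4 applies, adding X4; X4 → X2 applies, adding X2; X2, X4 → X1 applies, adding X1. So (X3)⁺ = {X1, X2, X3, X4}.
This closure contains every attribute of Schema1, so Schema1 ∩ Schema2 → Schema1. The join is lossless.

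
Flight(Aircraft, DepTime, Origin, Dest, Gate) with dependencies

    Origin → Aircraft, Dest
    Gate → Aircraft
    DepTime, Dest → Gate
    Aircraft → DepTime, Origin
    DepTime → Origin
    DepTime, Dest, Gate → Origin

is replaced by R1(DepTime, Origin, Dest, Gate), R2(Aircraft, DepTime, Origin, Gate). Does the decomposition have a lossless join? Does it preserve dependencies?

lossless and dependency-preserving

Lossless test: (DepTime, Origin, Gate)⁺ = {Aircraft, DepTime, Origin, Dest, Gate}, which contains all of one fragment — lossless.
Dependency preservation: Origin → Aircraft, Dest is not contained in any single fragment, but the restricted closure of its left-hand side across the fragments still reaches the right-hand side; the remaining FDs each lie inside some fragment. All dependencies are preserved.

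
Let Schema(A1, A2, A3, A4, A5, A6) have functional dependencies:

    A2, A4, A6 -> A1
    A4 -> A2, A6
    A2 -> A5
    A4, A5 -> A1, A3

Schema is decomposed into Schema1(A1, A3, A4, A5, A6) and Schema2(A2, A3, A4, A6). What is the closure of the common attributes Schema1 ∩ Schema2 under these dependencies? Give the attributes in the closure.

Schema1 ∩ Schema2 = {A3, A4, A6}.
A4 → A2, A6 applies, adding A2
A2 → A5 applies, adding A5
A4, A5 → A1, A3 applies, adding A1
Closure: {A1, A2, A3, A4, A5, A6}.

A1, A2, A3, A4, A5, A6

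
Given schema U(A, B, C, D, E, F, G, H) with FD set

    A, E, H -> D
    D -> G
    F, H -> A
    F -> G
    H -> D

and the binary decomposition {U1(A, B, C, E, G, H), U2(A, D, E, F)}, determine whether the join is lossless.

No

Common attributes: U1 ∩ U2 = {A, E}.
No dependency enlarges {A, E}, so (A, E)⁺ = {A, E}.
The closure contains neither all of U1 = {A, B, C, E, G, H} nor all of U2 = {A, D, E, F}, so the common attributes are not a superkey of either fragment. The join is lossy.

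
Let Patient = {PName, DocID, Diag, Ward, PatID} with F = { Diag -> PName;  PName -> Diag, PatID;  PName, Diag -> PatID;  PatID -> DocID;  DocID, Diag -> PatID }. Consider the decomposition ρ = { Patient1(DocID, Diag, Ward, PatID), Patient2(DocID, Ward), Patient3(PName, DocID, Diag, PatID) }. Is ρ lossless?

Chase test. Columns are PName, DocID, Diag, Ward, PatID; row i has aⱼ where attribute j ∈ Patienti, else bᵢⱼ.
Initial tableau (one row per fragment):
  row 1: b11 a2 a3 a4 a5
  row 2: b21 a2 b23 a4 b25
  row 3: a1 a2 a3 b34 a5
Rows 1 and 3 agree on Diag; apply Diag→PName and equate their PName entries.
Row 1 is now all distinguished symbols — the join is lossless.

Yes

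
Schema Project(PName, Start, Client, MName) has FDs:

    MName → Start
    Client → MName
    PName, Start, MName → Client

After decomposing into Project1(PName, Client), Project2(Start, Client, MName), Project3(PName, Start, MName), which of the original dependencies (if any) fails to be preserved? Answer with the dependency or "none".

Check PName, Start, MName → Client: no single fragment contains all of {PName, Start, Client, MName}, and the restricted closure of {PName, Start, MName} across the fragments never reaches {Client}.
MName → Start is preserved.
Client → MName is preserved.

PName, Start, MName → Client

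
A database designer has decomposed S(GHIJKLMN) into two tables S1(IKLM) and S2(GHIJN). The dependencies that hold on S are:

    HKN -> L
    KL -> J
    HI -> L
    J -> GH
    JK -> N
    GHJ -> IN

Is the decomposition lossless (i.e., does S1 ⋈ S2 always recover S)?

Common attributes: S1 ∩ S2 = {I}.
No dependency enlarges {I}, so (I)⁺ = {I}.
The closure contains neither all of S1 = {IKLM} nor all of S2 = {GHIJN}, so the common attributes are not a superkey of either fragment. The join is lossy.

No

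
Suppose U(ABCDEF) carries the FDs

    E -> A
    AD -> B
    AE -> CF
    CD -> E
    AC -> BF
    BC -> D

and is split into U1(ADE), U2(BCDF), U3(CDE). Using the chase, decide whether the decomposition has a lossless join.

Yes

Chase test. Columns are ABCDEF; row i has aⱼ where attribute j ∈ Ui, else bᵢⱼ.
Initial tableau (one row per fragment):
  row 1: a1 b12 b13 a4 a5 b16
  row 2: b21 a2 a3 a4 b25 a6
  row 3: b31 b32 a3 a4 a5 b36
Rows 1 and 3 agree on E; apply E→A and equate their A entries.
Rows 1 and 3 agree on AD; apply AD→B and equate their B entries.
Rows 1 and 3 agree on AE; apply AE→CF and equate their CF entries.
Rows 1 and 2 agree on CD; apply CD→E and equate their E entries.
Rows 1 and 2 agree on E; apply E→A and equate their A entries.
Rows 1 and 2 agree on AD; apply AD→B and equate their B entries.
Rows 1 and 2 agree on AE; apply AE→CF and equate their CF entries.
Row 1 is now all distinguished symbols — the join is lossless.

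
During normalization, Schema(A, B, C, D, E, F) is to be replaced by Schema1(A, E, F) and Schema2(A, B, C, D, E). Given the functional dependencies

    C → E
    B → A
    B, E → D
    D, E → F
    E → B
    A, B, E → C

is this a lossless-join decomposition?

Common attributes: Schema1 ∩ Schema2 = {A, E}.
Closure of {A, E}: E → B applies, adding B; A, B, E → C applies, adding C; B, E → D applies, adding D; D, E → F applies, adding F. So (A, E)⁺ = {A, B, C, D, E, F}.
This closure contains every attribute of Schema1, so Schema1 ∩ Schema2 → Schema1. The join is lossless.

Yes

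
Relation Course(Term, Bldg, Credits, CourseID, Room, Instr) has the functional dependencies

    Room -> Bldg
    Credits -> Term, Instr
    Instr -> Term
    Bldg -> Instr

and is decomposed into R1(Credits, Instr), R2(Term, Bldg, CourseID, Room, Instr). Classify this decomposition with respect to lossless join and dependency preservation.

lossy but dependency-preserving

Lossless test: (Instr)⁺ = {Term, Instr}, which is a superkey of neither fragment — lossy.
Dependency preservation: Credits → Term, Instr is not contained in any single fragment, but the restricted closure of its left-hand side across the fragments still reaches the right-hand side; the remaining FDs each lie inside some fragment. All dependencies are preserved.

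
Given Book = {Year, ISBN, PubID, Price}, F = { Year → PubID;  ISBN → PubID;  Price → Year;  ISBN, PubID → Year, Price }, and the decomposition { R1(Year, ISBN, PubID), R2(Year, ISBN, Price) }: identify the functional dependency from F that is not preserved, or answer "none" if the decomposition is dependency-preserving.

none

Year → PubID lies within R1.
ISBN → PubID lies within R1.
Price → Year lies within R2.
ISBN, PubID → Year, Price: restricted closure across fragments reaches Year, Price.
Every dependency is enforceable on the fragments, so the decomposition is dependency-preserving.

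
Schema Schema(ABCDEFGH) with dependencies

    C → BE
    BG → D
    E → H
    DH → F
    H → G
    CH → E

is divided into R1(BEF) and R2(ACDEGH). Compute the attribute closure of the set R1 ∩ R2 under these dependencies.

EGH

R1 ∩ R2 = {E}.
E → H applies, adding H
H → G applies, adding G
Closure: {EGH}.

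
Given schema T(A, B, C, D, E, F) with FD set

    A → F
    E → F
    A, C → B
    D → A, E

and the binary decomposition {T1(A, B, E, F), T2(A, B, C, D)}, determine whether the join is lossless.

Common attributes: T1 ∩ T2 = {A, B}.
Closure of {A, B}: A → F applies, adding F. So (A, B)⁺ = {A, B, F}.
The closure contains neither all of T1 = {A, B, E, F} nor all of T2 = {A, B, C, D}, so the common attributes are not a superkey of either fragment. The join is lossy.

No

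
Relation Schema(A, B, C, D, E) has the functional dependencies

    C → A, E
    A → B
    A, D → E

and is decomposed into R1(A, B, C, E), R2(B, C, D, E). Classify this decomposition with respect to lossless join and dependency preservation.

Lossless test: (B, C, E)⁺ = {A, B, C, E}, which contains all of one fragment — lossless.
Dependency preservation: the restricted closure of {A, D} across the fragments never reaches {E}, so A, D → E cannot be enforced without a join — not preserved.

lossless but not dependency-preserving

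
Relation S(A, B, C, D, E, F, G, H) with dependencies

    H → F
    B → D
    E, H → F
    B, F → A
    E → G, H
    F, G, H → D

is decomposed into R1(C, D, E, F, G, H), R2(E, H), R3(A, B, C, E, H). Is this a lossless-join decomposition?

Yes

Chase test. Columns are A, B, C, D, E, F, G, H; row i has aⱼ where attribute j ∈ Ri, else bᵢⱼ.
Initial tableau (one row per fragment):
  row 1: b11 b12 a3 a4 a5 a6 a7 a8
  row 2: b21 b22 b23 b24 a5 b26 b27 a8
  row 3: a1 a2 a3 b34 a5 b36 b37 a8
Rows 1 and 2 agree on H; apply H→F and equate their F entries.
Rows 1 and 3 agree on H; apply H→F and equate their F entries.
Rows 1 and 2 agree on E; apply E→G, H and equate their G, H entries.
Rows 1 and 3 agree on E; apply E→G, H and equate their G, H entries.
Rows 1 and 2 agree on F, G, H; apply F, G, H→D and equate their D entries.
Rows 1 and 3 agree on F, G, H; apply F, G, H→D and equate their D entries.
Row 3 is now all distinguished symbols — the join is lossless.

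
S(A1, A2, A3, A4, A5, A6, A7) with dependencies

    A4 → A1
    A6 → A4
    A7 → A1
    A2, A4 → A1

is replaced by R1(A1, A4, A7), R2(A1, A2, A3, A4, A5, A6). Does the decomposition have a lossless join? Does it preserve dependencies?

lossy but dependency-preserving

Lossless test: (A1, A4)⁺ = {A1, A4}, which is a superkey of neither fragment — lossy.
Dependency preservation: every FD's attributes lie within a single fragment, so each can be enforced locally — preserved.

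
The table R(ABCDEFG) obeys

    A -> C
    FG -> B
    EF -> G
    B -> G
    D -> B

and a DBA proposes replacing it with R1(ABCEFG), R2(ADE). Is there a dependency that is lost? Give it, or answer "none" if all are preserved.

D -> B

Check D → B: no single fragment contains all of {BD}, and the restricted closure of {D} across the fragments never reaches {B}.
A → C is preserved.
FG → B is preserved.
EF → G is preserved.
B → G is preserved.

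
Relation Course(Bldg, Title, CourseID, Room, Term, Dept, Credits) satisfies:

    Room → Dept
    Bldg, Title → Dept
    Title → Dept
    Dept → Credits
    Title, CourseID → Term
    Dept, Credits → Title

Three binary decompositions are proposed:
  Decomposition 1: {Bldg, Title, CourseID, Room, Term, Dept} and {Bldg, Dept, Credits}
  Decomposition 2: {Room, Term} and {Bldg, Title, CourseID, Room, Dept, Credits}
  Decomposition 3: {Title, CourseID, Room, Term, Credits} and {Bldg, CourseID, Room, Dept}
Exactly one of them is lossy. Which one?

Decomposition 2

Decomposition 1: common = {Bldg, Dept}, closure = {Bldg, Title, Dept, Credits} → lossless.
Decomposition 2: common = {Room}, closure = {Title, Room, Dept, Credits} → lossy.
Decomposition 3: common = {CourseID, Room}, closure = {Title, CourseID, Room, Term, Dept, Credits} → lossless.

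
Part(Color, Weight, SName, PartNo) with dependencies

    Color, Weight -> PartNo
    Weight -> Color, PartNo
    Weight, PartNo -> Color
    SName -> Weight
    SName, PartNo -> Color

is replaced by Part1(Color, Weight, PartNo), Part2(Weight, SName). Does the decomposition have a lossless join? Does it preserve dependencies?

lossless and dependency-preserving

Lossless test: (Weight)⁺ = {Color, Weight, PartNo}, which contains all of one fragment — lossless.
Dependency preservation: SName, PartNo → Color is not contained in any single fragment, but the restricted closure of its left-hand side across the fragments still reaches the right-hand side; the remaining FDs each lie inside some fragment. All dependencies are preserved.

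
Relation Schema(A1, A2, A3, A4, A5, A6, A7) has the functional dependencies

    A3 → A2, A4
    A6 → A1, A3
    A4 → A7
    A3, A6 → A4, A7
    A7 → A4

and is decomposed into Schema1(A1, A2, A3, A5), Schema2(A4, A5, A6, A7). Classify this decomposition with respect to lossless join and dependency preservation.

lossy and not dependency-preserving

Lossless test: (A5)⁺ = {A5}, which is a superkey of neither fragment — lossy.
Dependency preservation: the restricted closure of {A3} across the fragments never reaches {A2, A4}, so A3 → A2, A4 cannot be enforced without a join — not preserved.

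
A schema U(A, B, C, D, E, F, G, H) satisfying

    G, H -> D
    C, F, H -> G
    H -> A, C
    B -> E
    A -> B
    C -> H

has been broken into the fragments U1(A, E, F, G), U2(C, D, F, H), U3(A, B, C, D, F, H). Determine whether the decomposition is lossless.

No

Chase test. Columns are A, B, C, D, E, F, G, H; row i has aⱼ where attribute j ∈ Ui, else bᵢⱼ.
Initial tableau (one row per fragment):
  row 1: a1 b12 b13 b14 a5 a6 a7 b18
  row 2: b21 b22 a3 a4 b25 a6 b27 a8
  row 3: a1 a2 a3 a4 b35 a6 b37 a8
Rows 2 and 3 agree on C, F, H; apply C, F, H→G and equate their G entries.
Rows 2 and 3 agree on H; apply H→A, C and equate their A, C entries.
Rows 1 and 2 agree on A; apply A→B and equate their B entries.
Rows 1 and 3 agree on A; apply A→B and equate their B entries.
Rows 1 and 2 agree on B; apply B→E and equate their E entries.
Rows 1 and 3 agree on B; apply B→E and equate their E entries.
No row becomes fully distinguished — the join is lossy.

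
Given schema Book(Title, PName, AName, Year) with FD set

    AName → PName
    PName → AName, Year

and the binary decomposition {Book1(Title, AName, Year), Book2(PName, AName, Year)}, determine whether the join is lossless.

Common attributes: Book1 ∩ Book2 = {AName, Year}.
Closure of {AName, Year}: AName → PName applies, adding PName. So (AName, Year)⁺ = {PName, AName, Year}.
This closure contains every attribute of Book2, so Book1 ∩ Book2 → Book2. The join is lossless.

Yes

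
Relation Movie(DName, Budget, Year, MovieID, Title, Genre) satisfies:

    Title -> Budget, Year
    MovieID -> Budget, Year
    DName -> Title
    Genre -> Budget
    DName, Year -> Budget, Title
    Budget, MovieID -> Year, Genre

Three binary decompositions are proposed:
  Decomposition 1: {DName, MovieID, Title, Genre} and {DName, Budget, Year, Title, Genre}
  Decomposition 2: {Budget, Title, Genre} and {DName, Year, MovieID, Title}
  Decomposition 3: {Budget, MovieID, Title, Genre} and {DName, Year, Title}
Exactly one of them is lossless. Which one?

Decomposition 1: common = {DName, Title, Genre}, closure = {DName, Budget, Year, Title, Genre} → lossless.
Decomposition 2: common = {Title}, closure = {Budget, Year, Title} → lossy.
Decomposition 3: common = {Title}, closure = {Budget, Year, Title} → lossy.

Decomposition 1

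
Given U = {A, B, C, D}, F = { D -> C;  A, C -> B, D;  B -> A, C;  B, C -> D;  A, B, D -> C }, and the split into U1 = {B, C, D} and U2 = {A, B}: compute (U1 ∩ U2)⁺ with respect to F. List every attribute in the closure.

U1 ∩ U2 = {B}.
B → A, C applies, adding A, C
B, C → D applies, adding D
Closure: {A, B, C, D}.

A, B, C, D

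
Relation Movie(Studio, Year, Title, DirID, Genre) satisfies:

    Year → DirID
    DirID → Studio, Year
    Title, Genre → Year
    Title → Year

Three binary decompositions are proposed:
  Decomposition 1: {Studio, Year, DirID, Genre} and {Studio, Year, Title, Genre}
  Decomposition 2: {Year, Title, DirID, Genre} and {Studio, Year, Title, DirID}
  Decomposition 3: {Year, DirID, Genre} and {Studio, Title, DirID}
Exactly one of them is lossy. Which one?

Decomposition 1: common = {Studio, Year, Genre}, closure = {Studio, Year, DirID, Genre} → lossless.
Decomposition 2: common = {Year, Title, DirID}, closure = {Studio, Year, Title, DirID} → lossless.
Decomposition 3: common = {DirID}, closure = {Studio, Year, DirID} → lossy.

Decomposition 3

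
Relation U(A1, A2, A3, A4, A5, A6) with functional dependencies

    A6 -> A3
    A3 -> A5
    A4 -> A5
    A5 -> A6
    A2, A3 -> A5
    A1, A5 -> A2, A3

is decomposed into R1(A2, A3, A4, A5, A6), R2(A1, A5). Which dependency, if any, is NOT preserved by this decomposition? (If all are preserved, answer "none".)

A1, A5 -> A2, A3

Check A1, A5 → A2, A3: no single fragment contains all of {A1, A2, A3, A5}, and the restricted closure of {A1, A5} across the fragments never reaches {A2, A3}.
A6 → A3 is preserved.
A3 → A5 is preserved.
A4 → A5 is preserved.
A5 → A6 is preserved.
A2, A3 → A5 is preserved.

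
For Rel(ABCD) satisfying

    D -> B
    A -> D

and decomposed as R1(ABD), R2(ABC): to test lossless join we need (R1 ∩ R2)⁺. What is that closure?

R1 ∩ R2 = {AB}.
A → D applies, adding D
Closure: {ABD}.

ABD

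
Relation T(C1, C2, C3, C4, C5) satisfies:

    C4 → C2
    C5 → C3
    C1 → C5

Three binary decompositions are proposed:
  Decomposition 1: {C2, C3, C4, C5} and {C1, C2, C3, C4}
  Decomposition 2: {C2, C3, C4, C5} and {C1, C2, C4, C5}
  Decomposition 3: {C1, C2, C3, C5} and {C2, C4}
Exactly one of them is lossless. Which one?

Decomposition 2

Decomposition 1: common = {C2, C3, C4}, closure = {C2, C3, C4} → lossy.
Decomposition 2: common = {C2, C4, C5}, closure = {C2, C3, C4, C5} → lossless.
Decomposition 3: common = {C2}, closure = {C2} → lossy.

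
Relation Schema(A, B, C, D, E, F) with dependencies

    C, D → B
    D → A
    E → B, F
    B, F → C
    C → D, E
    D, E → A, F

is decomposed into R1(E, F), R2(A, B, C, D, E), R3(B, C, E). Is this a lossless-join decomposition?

Yes

Chase test. Columns are A, B, C, D, E, F; row i has aⱼ where attribute j ∈ Ri, else bᵢⱼ.
Initial tableau (one row per fragment):
  row 1: b11 b12 b13 b14 a5 a6
  row 2: a1 a2 a3 a4 a5 b26
  row 3: b31 a2 a3 b34 a5 b36
Rows 1 and 2 agree on E; apply E→B, F and equate their B, F entries.
Rows 1 and 3 agree on E; apply E→B, F and equate their B, F entries.
Rows 1 and 2 agree on B, F; apply B, F→C and equate their C entries.
Rows 1 and 2 agree on C; apply C→D, E and equate their D, E entries.
Rows 1 and 3 agree on C; apply C→D, E and equate their D, E entries.
Rows 1 and 2 agree on D, E; apply D, E→A, F and equate their A, F entries.
Rows 1 and 3 agree on D, E; apply D, E→A, F and equate their A, F entries.
Row 1 is now all distinguished symbols — the join is lossless.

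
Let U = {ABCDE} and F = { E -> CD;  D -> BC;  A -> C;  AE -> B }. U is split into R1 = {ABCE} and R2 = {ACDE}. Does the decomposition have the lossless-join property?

Common attributes: R1 ∩ R2 = {ACE}.
Closure of {ACE}: E → CD applies, adding D; D → BC applies, adding B. So (ACE)⁺ = {ABCDE}.
This closure contains every attribute of R1, so R1 ∩ R2 → R1. The join is lossless.

Yes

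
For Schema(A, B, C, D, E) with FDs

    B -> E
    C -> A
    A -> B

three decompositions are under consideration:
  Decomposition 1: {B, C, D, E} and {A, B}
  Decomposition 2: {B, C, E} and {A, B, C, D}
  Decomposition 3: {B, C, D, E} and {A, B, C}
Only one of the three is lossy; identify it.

Decomposition 1

Decomposition 1: common = {B}, closure = {B, E} → lossy.
Decomposition 2: common = {B, C}, closure = {A, B, C, E} → lossless.
Decomposition 3: common = {B, C}, closure = {A, B, C, E} → lossless.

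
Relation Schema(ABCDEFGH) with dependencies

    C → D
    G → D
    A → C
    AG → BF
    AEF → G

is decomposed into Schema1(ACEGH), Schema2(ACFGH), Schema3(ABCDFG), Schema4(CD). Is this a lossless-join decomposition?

Yes

Chase test. Columns are ABCDEFGH; row i has aⱼ where attribute j ∈ Schemai, else bᵢⱼ.
Initial tableau (one row per fragment):
  row 1: a1 b12 a3 b14 a5 b16 a7 a8
  row 2: a1 b22 a3 b24 b25 a6 a7 a8
  row 3: a1 a2 a3 a4 b35 a6 a7 b38
  row 4: b41 b42 a3 a4 b45 b46 b47 b48
Rows 1 and 2 agree on C; apply C→D and equate their D entries.
Rows 1 and 3 agree on C; apply C→D and equate their D entries.
Rows 1 and 2 agree on AG; apply AG→BF and equate their BF entries.
Rows 1 and 3 agree on AG; apply AG→BF and equate their BF entries.
Row 1 is now all distinguished symbols — the join is lossless.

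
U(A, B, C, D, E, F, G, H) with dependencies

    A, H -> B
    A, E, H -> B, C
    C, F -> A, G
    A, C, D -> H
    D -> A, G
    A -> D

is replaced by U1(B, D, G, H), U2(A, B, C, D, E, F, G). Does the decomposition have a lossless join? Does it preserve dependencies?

lossy and not dependency-preserving

Lossless test: (B, D, G)⁺ = {A, B, D, G}, which is a superkey of neither fragment — lossy.
Dependency preservation: the restricted closure of {A, E, H} across the fragments never reaches {B, C}, so A, E, H → B, C cannot be enforced without a join — not preserved.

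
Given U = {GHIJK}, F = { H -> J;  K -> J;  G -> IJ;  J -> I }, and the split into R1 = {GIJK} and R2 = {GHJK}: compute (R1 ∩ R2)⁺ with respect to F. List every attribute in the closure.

GIJK

R1 ∩ R2 = {GJK}.
G → IJ applies, adding I
Closure: {GIJK}.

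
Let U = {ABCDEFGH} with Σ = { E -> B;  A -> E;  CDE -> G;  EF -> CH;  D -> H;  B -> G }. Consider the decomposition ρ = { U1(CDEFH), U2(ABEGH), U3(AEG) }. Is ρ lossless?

No

Chase test. Columns are ABCDEFGH; row i has aⱼ where attribute j ∈ Ui, else bᵢⱼ.
Initial tableau (one row per fragment):
  row 1: b11 b12 a3 a4 a5 a6 b17 a8
  row 2: a1 a2 b23 b24 a5 b26 a7 a8
  row 3: a1 b32 b33 b34 a5 b36 a7 b38
Rows 1 and 2 agree on E; apply E→B and equate their B entries.
Rows 1 and 3 agree on E; apply E→B and equate their B entries.
Rows 1 and 2 agree on B; apply B→G and equate their G entries.
No row becomes fully distinguished — the join is lossy.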